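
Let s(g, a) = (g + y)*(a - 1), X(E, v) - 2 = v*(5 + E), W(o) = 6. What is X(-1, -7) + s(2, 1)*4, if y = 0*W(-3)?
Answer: -26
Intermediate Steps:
X(E, v) = 2 + v*(5 + E)
y = 0 (y = 0*6 = 0)
s(g, a) = g*(-1 + a) (s(g, a) = (g + 0)*(a - 1) = g*(-1 + a))
X(-1, -7) + s(2, 1)*4 = (2 + 5*(-7) - 1*(-7)) + (2*(-1 + 1))*4 = (2 - 35 + 7) + (2*0)*4 = -26 + 0*4 = -26 + 0 = -26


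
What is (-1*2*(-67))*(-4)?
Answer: -536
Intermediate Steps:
(-1*2*(-67))*(-4) = -2*(-67)*(-4) = 134*(-4) = -536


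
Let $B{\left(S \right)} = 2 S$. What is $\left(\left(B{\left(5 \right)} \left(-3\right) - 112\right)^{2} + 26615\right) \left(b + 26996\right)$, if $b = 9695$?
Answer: $1716368289$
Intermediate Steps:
$\left(\left(B{\left(5 \right)} \left(-3\right) - 112\right)^{2} + 26615\right) \left(b + 26996\right) = \left(\left(2 \cdot 5 \left(-3\right) - 112\right)^{2} + 26615\right) \left(9695 + 26996\right) = \left(\left(10 \left(-3\right) - 112\right)^{2} + 26615\right) 36691 = \left(\left(-30 - 112\right)^{2} + 26615\right) 36691 = \left(\left(-142\right)^{2} + 26615\right) 36691 = \left(20164 + 26615\right) 36691 = 46779 \cdot 36691 = 1716368289$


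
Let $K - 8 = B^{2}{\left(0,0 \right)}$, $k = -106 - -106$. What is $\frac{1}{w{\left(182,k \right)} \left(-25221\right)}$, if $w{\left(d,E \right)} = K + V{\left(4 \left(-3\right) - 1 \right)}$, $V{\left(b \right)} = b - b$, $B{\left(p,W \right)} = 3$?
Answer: $- \frac{1}{428757} \approx -2.3323 \cdot 10^{-6}$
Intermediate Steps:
$V{\left(b \right)} = 0$
$k = 0$ ($k = -106 + 106 = 0$)
$K = 17$ ($K = 8 + 3^{2} = 8 + 9 = 17$)
$w{\left(d,E \right)} = 17$ ($w{\left(d,E \right)} = 17 + 0 = 17$)
$\frac{1}{w{\left(182,k \right)} \left(-25221\right)} = \frac{1}{17 \left(-25221\right)} = \frac{1}{17} \left(- \frac{1}{25221}\right) = - \frac{1}{428757}$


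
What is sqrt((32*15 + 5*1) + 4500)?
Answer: sqrt(4985) ≈ 70.604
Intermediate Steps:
sqrt((32*15 + 5*1) + 4500) = sqrt((480 + 5) + 4500) = sqrt(485 + 4500) = sqrt(4985)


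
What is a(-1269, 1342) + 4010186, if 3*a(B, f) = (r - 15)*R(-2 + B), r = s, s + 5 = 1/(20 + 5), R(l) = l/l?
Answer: 300763451/75 ≈ 4.0102e+6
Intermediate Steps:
R(l) = 1
s = -124/25 (s = -5 + 1/(20 + 5) = -5 + 1/25 = -124/25 ≈ -4.9600)
r = -124/25 ≈ -4.9600
a(B, f) = -499/75 (a(B, f) = ((-124/25 - 15)*1)/3 = (-499/25*1)/3 = (⅓)*(-499/25) = -499/75)
a(-1269, 1342) + 4010186 = -499/75 + 4010186 = 300763451/75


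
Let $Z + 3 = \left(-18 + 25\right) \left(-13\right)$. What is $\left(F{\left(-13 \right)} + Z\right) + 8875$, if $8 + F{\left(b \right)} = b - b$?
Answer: $8773$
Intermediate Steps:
$F{\left(b \right)} = -8$ ($F{\left(b \right)} = -8 + \left(b - b\right) = -8 + 0 = -8$)
$Z = -94$ ($Z = -3 + \left(-18 + 25\right) \left(-13\right) = -3 + 7 \left(-13\right) = -3 - 91 = -94$)
$\left(F{\left(-13 \right)} + Z\right) + 8875 = \left(-8 - 94\right) + 8875 = -102 + 8875 = 8773$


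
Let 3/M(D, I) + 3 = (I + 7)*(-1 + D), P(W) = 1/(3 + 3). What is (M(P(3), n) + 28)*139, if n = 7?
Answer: 169997/44 ≈ 3863.6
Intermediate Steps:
P(W) = ⅙ (P(W) = 1/6 = ⅙)
M(D, I) = 3/(-3 + (-1 + D)*(7 + I)) (M(D, I) = 3/(-3 + (I + 7)*(-1 + D)) = 3/(-3 + (7 + I)*(-1 + D)) = 3/(-3 + (-1 + D)*(7 + I)))
(M(P(3), n) + 28)*139 = (3/(-10 - 1*7 + 7*(⅙) + (⅙)*7) + 28)*139 = (3/(-10 - 7 + 7/6 + 7/6) + 28)*139 = (3/(-44/3) + 28)*139 = (3*(-3/44) + 28)*139 = (-9/44 + 28)*139 = (1223/44)*139 = 169997/44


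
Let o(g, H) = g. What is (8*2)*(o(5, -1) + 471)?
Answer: 7616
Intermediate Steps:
(8*2)*(o(5, -1) + 471) = (8*2)*(5 + 471) = 16*476 = 7616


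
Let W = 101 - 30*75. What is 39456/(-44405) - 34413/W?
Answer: 1443318321/95426345 ≈ 15.125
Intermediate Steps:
W = -2149 (W = 101 - 2250 = -2149)
39456/(-44405) - 34413/W = 39456/(-44405) - 34413/(-2149) = 39456*(-1/44405) - 34413*(-1/2149) = -39456/44405 + 34413/2149 = 1443318321/95426345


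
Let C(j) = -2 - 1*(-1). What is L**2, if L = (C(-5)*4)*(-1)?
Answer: 16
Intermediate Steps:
C(j) = -1 (C(j) = -2 + 1 = -1)
L = 4 (L = -1*4*(-1) = -4*(-1) = 4)
L**2 = 4**2 = 16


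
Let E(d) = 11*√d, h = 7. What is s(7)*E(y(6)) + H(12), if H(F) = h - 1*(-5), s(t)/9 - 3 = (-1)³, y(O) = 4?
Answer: 408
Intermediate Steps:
s(t) = 18 (s(t) = 27 + 9*(-1)³ = 27 + 9*(-1) = 27 - 9 = 18)
H(F) = 12 (H(F) = 7 - 1*(-5) = 7 + 5 = 12)
s(7)*E(y(6)) + H(12) = 18*(11*√4) + 12 = 18*(11*2) + 12 = 18*22 + 12 = 396 + 12 = 408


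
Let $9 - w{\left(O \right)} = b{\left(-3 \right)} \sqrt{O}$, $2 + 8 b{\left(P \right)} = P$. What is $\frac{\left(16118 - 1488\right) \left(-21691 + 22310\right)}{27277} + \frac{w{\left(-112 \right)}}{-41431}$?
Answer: $\frac{375197647577}{1130113387} - \frac{5 i \sqrt{7}}{82862} \approx 332.0 - 0.00015965 i$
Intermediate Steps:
$b{\left(P \right)} = - \frac{1}{4} + \frac{P}{8}$
$w{\left(O \right)} = 9 + \frac{5 \sqrt{O}}{8}$ ($w{\left(O \right)} = 9 - \left(- \frac{1}{4} + \frac{1}{8} \left(-3\right)\right) \sqrt{O} = 9 - \left(- \frac{1}{4} - \frac{3}{8}\right) \sqrt{O} = 9 - - \frac{5 \sqrt{O}}{8} = 9 + \frac{5 \sqrt{O}}{8}$)
$\frac{\left(16118 - 1488\right) \left(-21691 + 22310\right)}{27277} + \frac{w{\left(-112 \right)}}{-41431} = \frac{\left(16118 - 1488\right) \left(-21691 + 22310\right)}{27277} + \frac{9 + \frac{5 \sqrt{-112}}{8}}{-41431} = 14630 \cdot 619 \cdot \frac{1}{27277} + \left(9 + \frac{5 \cdot 4 i \sqrt{7}}{8}\right) \left(- \frac{1}{41431}\right) = 9055970 \cdot \frac{1}{27277} + \left(9 + \frac{5 i \sqrt{7}}{2}\right) \left(- \frac{1}{41431}\right) = \frac{9055970}{27277} - \left(\frac{9}{41431} + \frac{5 i \sqrt{7}}{82862}\right) = \frac{375197647577}{1130113387} - \frac{5 i \sqrt{7}}{82862}$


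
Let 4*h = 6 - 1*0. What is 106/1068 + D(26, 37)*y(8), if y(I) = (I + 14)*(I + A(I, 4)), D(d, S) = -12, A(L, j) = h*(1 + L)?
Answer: -3030931/534 ≈ -5675.9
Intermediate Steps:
h = 3/2 (h = (6 - 1*0)/4 = (6 + 0)/4 = (¼)*6 = 3/2 ≈ 1.5000)
A(L, j) = 3/2 + 3*L/2 (A(L, j) = 3*(1 + L)/2 = 3/2 + 3*L/2)
y(I) = (14 + I)*(3/2 + 5*I/2) (y(I) = (I + 14)*(I + (3/2 + 3*I/2)) = (14 + I)*(3/2 + 5*I/2))
106/1068 + D(26, 37)*y(8) = 106/1068 - 12*(21 + (5/2)*8² + (73/2)*8) = 106*(1/1068) - 12*(21 + (5/2)*64 + 292) = 53/534 - 12*(21 + 160 + 292) = 53/534 - 12*473 = 53/534 - 5676 = -3030931/534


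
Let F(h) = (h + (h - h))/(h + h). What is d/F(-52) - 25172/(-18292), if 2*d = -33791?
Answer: -154519950/4573 ≈ -33790.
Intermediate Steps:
d = -33791/2 (d = (½)*(-33791) = -33791/2 ≈ -16896.)
F(h) = ½ (F(h) = (h + 0)/((2*h)) = h*(1/(2*h)) = ½)
d/F(-52) - 25172/(-18292) = -33791/(2*½) - 25172/(-18292) = -33791/2*2 - 25172*(-1/18292) = -33791 + 6293/4573 = -154519950/4573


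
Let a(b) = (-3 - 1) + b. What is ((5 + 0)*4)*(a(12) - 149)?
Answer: -2820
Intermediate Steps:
a(b) = -4 + b
((5 + 0)*4)*(a(12) - 149) = ((5 + 0)*4)*((-4 + 12) - 149) = (5*4)*(8 - 149) = 20*(-141) = -2820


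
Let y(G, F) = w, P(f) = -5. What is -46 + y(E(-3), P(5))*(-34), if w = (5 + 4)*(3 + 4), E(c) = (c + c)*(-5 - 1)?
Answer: -2188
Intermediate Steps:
E(c) = -12*c (E(c) = (2*c)*(-6) = -12*c)
w = 63 (w = 9*7 = 63)
y(G, F) = 63
-46 + y(E(-3), P(5))*(-34) = -46 + 63*(-34) = -46 - 2142 = -2188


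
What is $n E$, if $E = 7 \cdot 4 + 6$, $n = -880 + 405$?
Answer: $-16150$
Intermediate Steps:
$n = -475$
$E = 34$ ($E = 28 + 6 = 34$)
$n E = \left(-475\right) 34 = -16150$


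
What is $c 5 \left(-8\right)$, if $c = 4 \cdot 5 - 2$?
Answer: $-720$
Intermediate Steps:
$c = 18$ ($c = 20 - 2 = 18$)
$c 5 \left(-8\right) = 18 \cdot 5 \left(-8\right) = 90 \left(-8\right) = -720$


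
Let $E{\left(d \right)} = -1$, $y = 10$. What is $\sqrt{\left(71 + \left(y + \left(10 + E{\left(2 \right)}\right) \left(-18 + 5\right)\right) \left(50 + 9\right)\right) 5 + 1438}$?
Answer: $6 i \sqrt{827} \approx 172.55 i$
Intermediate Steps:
$\sqrt{\left(71 + \left(y + \left(10 + E{\left(2 \right)}\right) \left(-18 + 5\right)\right) \left(50 + 9\right)\right) 5 + 1438} = \sqrt{\left(71 + \left(10 + \left(10 - 1\right) \left(-18 + 5\right)\right) \left(50 + 9\right)\right) 5 + 1438} = \sqrt{\left(71 + \left(10 + 9 \left(-13\right)\right) 59\right) 5 + 1438} = \sqrt{\left(71 + \left(10 - 117\right) 59\right) 5 + 1438} = \sqrt{\left(71 - 6313\right) 5 + 1438} = \sqrt{\left(-6242\right) 5 + 1438} = \sqrt{-31210 + 1438} = \sqrt{-29772} = 6 i \sqrt{827}$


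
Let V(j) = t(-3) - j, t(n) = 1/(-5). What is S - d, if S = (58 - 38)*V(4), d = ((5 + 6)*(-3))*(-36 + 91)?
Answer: 1731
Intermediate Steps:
t(n) = -⅕ (t(n) = 1*(-⅕) = -⅕)
V(j) = -⅕ - j
d = -1815 (d = (11*(-3))*55 = -33*55 = -1815)
S = -84 (S = (58 - 38)*(-⅕ - 1*4) = 20*(-⅕ - 4) = 20*(-21/5) = -84)
S - d = -84 - 1*(-1815) = -84 + 1815 = 1731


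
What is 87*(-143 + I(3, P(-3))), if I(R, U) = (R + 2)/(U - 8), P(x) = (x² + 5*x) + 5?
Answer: -37468/3 ≈ -12489.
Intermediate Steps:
P(x) = 5 + x² + 5*x
I(R, U) = (2 + R)/(-8 + U)
87*(-143 + I(3, P(-3))) = 87*(-143 + (2 + 3)/(-8 + (5 + (-3)² + 5*(-3)))) = 87*(-143 + 5/(-8 + (5 + 9 - 15))) = 87*(-143 + 5/(-8 - 1)) = 87*(-143 + 5/(-9)) = 87*(-143 - ⅑*5) = 87*(-143 - 5/9) = 87*(-1292/9) = -37468/3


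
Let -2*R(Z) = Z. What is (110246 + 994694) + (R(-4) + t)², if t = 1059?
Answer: 2230661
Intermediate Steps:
R(Z) = -Z/2
(110246 + 994694) + (R(-4) + t)² = (110246 + 994694) + (-½*(-4) + 1059)² = 1104940 + (2 + 1059)² = 1104940 + 1061² = 1104940 + 1125721 = 2230661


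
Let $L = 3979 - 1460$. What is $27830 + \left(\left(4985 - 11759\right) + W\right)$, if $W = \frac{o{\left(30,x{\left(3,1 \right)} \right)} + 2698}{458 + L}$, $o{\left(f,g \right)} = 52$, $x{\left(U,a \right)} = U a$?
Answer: $\frac{62686462}{2977} \approx 21057.0$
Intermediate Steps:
$L = 2519$
$W = \frac{2750}{2977}$ ($W = \frac{52 + 2698}{458 + 2519} = \frac{2750}{2977} \approx 0.92375$)
$27830 + \left(\left(4985 - 11759\right) + W\right) = 27830 + \left(\left(4985 - 11759\right) + \frac{2750}{2977}\right) = 27830 + \left(-6774 + \frac{2750}{2977}\right) = 27830 - \frac{20163448}{2977} = \frac{62686462}{2977}$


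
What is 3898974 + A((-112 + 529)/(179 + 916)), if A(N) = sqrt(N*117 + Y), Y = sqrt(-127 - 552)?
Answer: 3898974 + sqrt(5935995 + 133225*I*sqrt(679))/365 ≈ 3.899e+6 + 1.8789*I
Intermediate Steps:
Y = I*sqrt(679) (Y = sqrt(-679) = I*sqrt(679) ≈ 26.058*I)
A(N) = sqrt(117*N + I*sqrt(679)) (A(N) = sqrt(N*117 + I*sqrt(679)) = sqrt(117*N + I*sqrt(679)))
3898974 + A((-112 + 529)/(179 + 916)) = 3898974 + sqrt(117*((-112 + 529)/(179 + 916)) + I*sqrt(679)) = 3898974 + sqrt(117*(417/1095) + I*sqrt(679)) = 3898974 + sqrt(117*(417*(1/1095)) + I*sqrt(679)) = 3898974 + sqrt(117*(139/365) + I*sqrt(679)) = 3898974 + sqrt(16263/365 + I*sqrt(679))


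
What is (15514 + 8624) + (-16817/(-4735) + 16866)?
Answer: 194170757/4735 ≈ 41008.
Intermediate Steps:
(15514 + 8624) + (-16817/(-4735) + 16866) = 24138 + (-16817*(-1/4735) + 16866) = 24138 + (16817/4735 + 16866) = 24138 + 79877327/4735 = 194170757/4735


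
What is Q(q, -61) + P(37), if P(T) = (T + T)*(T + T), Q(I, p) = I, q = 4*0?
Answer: 5476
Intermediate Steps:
q = 0
P(T) = 4*T**2 (P(T) = (2*T)*(2*T) = 4*T**2)
Q(q, -61) + P(37) = 0 + 4*37**2 = 0 + 4*1369 = 0 + 5476 = 5476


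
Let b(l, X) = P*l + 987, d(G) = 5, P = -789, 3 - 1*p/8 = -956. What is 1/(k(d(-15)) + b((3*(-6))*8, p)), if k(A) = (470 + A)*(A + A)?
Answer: 1/119353 ≈ 8.3785e-6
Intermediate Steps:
p = 7672 (p = 24 - 8*(-956) = 24 + 7648 = 7672)
k(A) = 2*A*(470 + A) (k(A) = (470 + A)*(2*A) = 2*A*(470 + A))
b(l, X) = 987 - 789*l (b(l, X) = -789*l + 987 = 987 - 789*l)
1/(k(d(-15)) + b((3*(-6))*8, p)) = 1/(2*5*(470 + 5) + (987 - 789*3*(-6)*8)) = 1/(2*5*475 + (987 - (-14202)*8)) = 1/(4750 + (987 - 789*(-144))) = 1/(4750 + (987 + 113616)) = 1/(4750 + 114603) = 1/119353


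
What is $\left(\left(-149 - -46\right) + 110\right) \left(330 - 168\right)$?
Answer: $1134$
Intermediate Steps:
$\left(\left(-149 - -46\right) + 110\right) \left(330 - 168\right) = \left(\left(-149 + 46\right) + 110\right) 162 = \left(-103 + 110\right) 162 = 7 \cdot 162 = 1134$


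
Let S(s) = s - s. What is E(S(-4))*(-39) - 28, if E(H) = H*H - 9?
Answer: 323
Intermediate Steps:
S(s) = 0
E(H) = -9 + H**2 (E(H) = H**2 - 9 = -9 + H**2)
E(S(-4))*(-39) - 28 = (-9 + 0**2)*(-39) - 28 = (-9 + 0)*(-39) - 28 = -9*(-39) - 28 = 351 - 28 = 323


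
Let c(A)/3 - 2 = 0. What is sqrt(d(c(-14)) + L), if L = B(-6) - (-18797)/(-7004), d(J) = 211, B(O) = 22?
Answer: sqrt(2824599385)/3502 ≈ 15.176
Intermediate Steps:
c(A) = 6 (c(A) = 6 + 3*0 = 6 + 0 = 6)
L = 135291/7004 (L = 22 - (-18797)/(-7004) = 22 - (-18797)*(-1)/7004 = 22 - 1*18797/7004 = 22 - 18797/7004 = 135291/7004 ≈ 19.316)
sqrt(d(c(-14)) + L) = sqrt(211 + 135291/7004) = sqrt(1613135/7004) = sqrt(2824599385)/3502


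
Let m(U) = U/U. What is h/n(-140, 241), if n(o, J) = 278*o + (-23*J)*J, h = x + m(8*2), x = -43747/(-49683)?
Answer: -93430/68303343789 ≈ -1.3679e-6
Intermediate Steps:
m(U) = 1
x = 43747/49683 (x = -43747*(-1/49683) = 43747/49683 ≈ 0.88052)
h = 93430/49683 (h = 43747/49683 + 1 = 93430/49683 ≈ 1.8805)
n(o, J) = -23*J**2 + 278*o (n(o, J) = 278*o - 23*J**2 = -23*J**2 + 278*o)
h/n(-140, 241) = 93430/(49683*(-23*241**2 + 278*(-140))) = 93430/(49683*(-23*58081 - 38920)) = 93430/(49683*(-1335863 - 38920)) = (93430/49683)/(-1374783) = (93430/49683)*(-1/1374783) = -93430/68303343789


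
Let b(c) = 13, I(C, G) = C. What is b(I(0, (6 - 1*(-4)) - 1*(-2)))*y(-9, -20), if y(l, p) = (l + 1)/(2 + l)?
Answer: 104/7 ≈ 14.857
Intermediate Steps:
y(l, p) = (1 + l)/(2 + l)
b(I(0, (6 - 1*(-4)) - 1*(-2)))*y(-9, -20) = 13*((1 - 9)/(2 - 9)) = 13*(-8/(-7)) = 13*(-⅐*(-8)) = 13*(8/7) = 104/7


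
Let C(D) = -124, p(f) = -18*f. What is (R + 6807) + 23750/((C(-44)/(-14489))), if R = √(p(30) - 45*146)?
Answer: 172478909/62 + 3*I*√790 ≈ 2.7819e+6 + 84.321*I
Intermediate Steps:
R = 3*I*√790 (R = √(-18*30 - 45*146) = √(-540 - 6570) = √(-7110) = 3*I*√790 ≈ 84.321*I)
(R + 6807) + 23750/((C(-44)/(-14489))) = (3*I*√790 + 6807) + 23750/((-124/(-14489))) = (6807 + 3*I*√790) + 23750/((-124*(-1/14489))) = (6807 + 3*I*√790) + 23750/(124/14489) = (6807 + 3*I*√790) + 23750*(14489/124) = (6807 + 3*I*√790) + 172056875/62 = 172478909/62 + 3*I*√790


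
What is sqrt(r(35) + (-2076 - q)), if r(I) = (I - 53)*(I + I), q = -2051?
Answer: I*sqrt(1285) ≈ 35.847*I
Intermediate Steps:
r(I) = 2*I*(-53 + I) (r(I) = (-53 + I)*(2*I) = 2*I*(-53 + I))
sqrt(r(35) + (-2076 - q)) = sqrt(2*35*(-53 + 35) + (-2076 - 1*(-2051))) = sqrt(2*35*(-18) + (-2076 + 2051)) = sqrt(-1260 - 25) = sqrt(-1285) = I*sqrt(1285)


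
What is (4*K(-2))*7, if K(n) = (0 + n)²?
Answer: 112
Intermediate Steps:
K(n) = n²
(4*K(-2))*7 = (4*(-2)²)*7 = (4*4)*7 = 16*7 = 112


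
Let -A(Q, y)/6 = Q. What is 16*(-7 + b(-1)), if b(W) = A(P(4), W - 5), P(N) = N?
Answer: -496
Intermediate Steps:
A(Q, y) = -6*Q
b(W) = -24 (b(W) = -6*4 = -24)
16*(-7 + b(-1)) = 16*(-7 - 24) = 16*(-31) = -496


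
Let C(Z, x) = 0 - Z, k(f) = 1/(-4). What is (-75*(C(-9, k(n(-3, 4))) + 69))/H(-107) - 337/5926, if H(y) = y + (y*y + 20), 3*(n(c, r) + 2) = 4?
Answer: -1480619/2589662 ≈ -0.57174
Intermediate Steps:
n(c, r) = -2/3 (n(c, r) = -2 + (1/3)*4 = -2 + 4/3 = -2/3)
k(f) = -1/4 (k(f) = 1*(-1/4) = -1/4)
H(y) = 20 + y + y**2 (H(y) = y + (y**2 + 20) = y + (20 + y**2) = 20 + y + y**2)
C(Z, x) = -Z
(-75*(C(-9, k(n(-3, 4))) + 69))/H(-107) - 337/5926 = (-75*(-1*(-9) + 69))/(20 - 107 + (-107)**2) - 337/5926 = (-75*(9 + 69))/(20 - 107 + 11449) - 337*1/5926 = -75*78/11362 - 337/5926 = -5850*1/11362 - 337/5926 = -225/437 - 337/5926 = -1480619/2589662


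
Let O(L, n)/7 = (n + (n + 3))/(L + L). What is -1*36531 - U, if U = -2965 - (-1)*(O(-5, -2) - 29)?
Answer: -335377/10 ≈ -33538.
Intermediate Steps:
O(L, n) = 7*(3 + 2*n)/(2*L) (O(L, n) = 7*((n + (n + 3))/(L + L)) = 7*((n + (3 + n))/((2*L))) = 7*((3 + 2*n)*(1/(2*L))) = 7*((3 + 2*n)/(2*L)) = 7*(3 + 2*n)/(2*L))
U = -29933/10 (U = -2965 - (-1)*((7/2)*(3 + 2*(-2))/(-5) - 29) = -2965 - (-1)*((7/2)*(-⅕)*(3 - 4) - 29) = -2965 - (-1)*((7/2)*(-⅕)*(-1) - 29) = -2965 - (-1)*(7/10 - 29) = -2965 - (-1)*(-283)/10 = -2965 - 1*283/10 = -2965 - 283/10 = -29933/10 ≈ -2993.3)
-1*36531 - U = -1*36531 - 1*(-29933/10) = -36531 + 29933/10 = -335377/10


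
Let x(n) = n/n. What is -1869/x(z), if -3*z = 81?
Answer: -1869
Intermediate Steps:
z = -27 (z = -⅓*81 = -27)
x(n) = 1
-1869/x(z) = -1869/1 = -1869*1 = -1869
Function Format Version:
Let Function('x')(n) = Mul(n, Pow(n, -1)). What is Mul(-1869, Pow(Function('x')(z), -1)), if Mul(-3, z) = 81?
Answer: -1869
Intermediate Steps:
z = -27 (z = Mul(Rational(-1, 3), 81) = -27)
Function('x')(n) = 1
Mul(-1869, Pow(Function('x')(z), -1)) = Mul(-1869, Pow(1, -1)) = Mul(-1869, 1) = -1869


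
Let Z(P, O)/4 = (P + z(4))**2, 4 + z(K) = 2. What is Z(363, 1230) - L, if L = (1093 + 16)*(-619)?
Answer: 1207755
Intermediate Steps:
z(K) = -2 (z(K) = -4 + 2 = -2)
Z(P, O) = 4*(-2 + P)**2 (Z(P, O) = 4*(P - 2)**2 = 4*(-2 + P)**2)
L = -686471 (L = 1109*(-619) = -686471)
Z(363, 1230) - L = 4*(-2 + 363)**2 - 1*(-686471) = 4*361**2 + 686471 = 4*130321 + 686471 = 521284 + 686471 = 1207755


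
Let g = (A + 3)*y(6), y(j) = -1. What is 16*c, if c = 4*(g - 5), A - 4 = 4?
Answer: -1024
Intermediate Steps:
A = 8 (A = 4 + 4 = 8)
g = -11 (g = (8 + 3)*(-1) = 11*(-1) = -11)
c = -64 (c = 4*(-11 - 5) = 4*(-16) = -64)
16*c = 16*(-64) = -1024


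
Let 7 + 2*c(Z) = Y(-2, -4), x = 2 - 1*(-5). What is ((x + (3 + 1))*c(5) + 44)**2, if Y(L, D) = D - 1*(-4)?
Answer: 121/4 ≈ 30.250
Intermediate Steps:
Y(L, D) = 4 + D (Y(L, D) = D + 4 = 4 + D)
x = 7 (x = 2 + 5 = 7)
c(Z) = -7/2 (c(Z) = -7/2 + (4 - 4)/2 = -7/2 + (1/2)*0 = -7/2 + 0 = -7/2)
((x + (3 + 1))*c(5) + 44)**2 = ((7 + (3 + 1))*(-7/2) + 44)**2 = ((7 + 4)*(-7/2) + 44)**2 = (11*(-7/2) + 44)**2 = (-77/2 + 44)**2 = (11/2)**2 = 121/4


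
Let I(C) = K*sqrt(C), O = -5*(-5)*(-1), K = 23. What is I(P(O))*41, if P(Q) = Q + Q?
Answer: 4715*I*sqrt(2) ≈ 6668.0*I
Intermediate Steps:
O = -25 (O = 25*(-1) = -25)
P(Q) = 2*Q
I(C) = 23*sqrt(C)
I(P(O))*41 = (23*sqrt(2*(-25)))*41 = (23*sqrt(-50))*41 = (23*(5*I*sqrt(2)))*41 = (115*I*sqrt(2))*41 = 4715*I*sqrt(2)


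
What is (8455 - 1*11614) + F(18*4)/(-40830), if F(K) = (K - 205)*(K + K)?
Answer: -21493803/6805 ≈ -3158.5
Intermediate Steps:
F(K) = 2*K*(-205 + K) (F(K) = (-205 + K)*(2*K) = 2*K*(-205 + K))
(8455 - 1*11614) + F(18*4)/(-40830) = (8455 - 1*11614) + (2*(18*4)*(-205 + 18*4))/(-40830) = (8455 - 11614) + (2*72*(-205 + 72))*(-1/40830) = -3159 + (2*72*(-133))*(-1/40830) = -3159 - 19152*(-1/40830) = -3159 + 3192/6805 = -21493803/6805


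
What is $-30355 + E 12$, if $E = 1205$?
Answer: $-15895$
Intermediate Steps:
$-30355 + E 12 = -30355 + 1205 \cdot 12 = -30355 + 14460 = -15895$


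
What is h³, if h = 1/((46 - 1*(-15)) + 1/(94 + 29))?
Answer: 1860867/422550360064 ≈ 4.4039e-6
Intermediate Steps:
h = 123/7504 (h = 1/((46 + 15) + 1/123) = 1/(61 + 1/123) = 1/(7504/123) = 123/7504 ≈ 0.016391)
h³ = (123/7504)³ = 1860867/422550360064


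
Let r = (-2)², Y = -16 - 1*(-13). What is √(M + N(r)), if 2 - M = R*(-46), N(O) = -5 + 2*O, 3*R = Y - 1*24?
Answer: I*√409 ≈ 20.224*I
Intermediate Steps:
Y = -3 (Y = -16 + 13 = -3)
R = -9 (R = (-3 - 1*24)/3 = (-3 - 24)/3 = (⅓)*(-27) = -9)
r = 4
M = -412 (M = 2 - (-9)*(-46) = 2 - 1*414 = 2 - 414 = -412)
√(M + N(r)) = √(-412 + (-5 + 2*4)) = √(-412 + (-5 + 8)) = √(-412 + 3) = √(-409) = I*√409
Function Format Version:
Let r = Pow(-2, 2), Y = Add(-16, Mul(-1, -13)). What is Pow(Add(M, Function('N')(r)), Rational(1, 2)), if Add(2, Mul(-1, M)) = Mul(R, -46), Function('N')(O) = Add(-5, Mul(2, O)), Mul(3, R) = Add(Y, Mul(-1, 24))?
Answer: Mul(I, Pow(409, Rational(1, 2))) ≈ Mul(20.224, I)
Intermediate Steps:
Y = -3 (Y = Add(-16, 13) = -3)
R = -9 (R = Mul(Rational(1, 3), Add(-3, Mul(-1, 24))) = Mul(Rational(1, 3), Add(-3, -24)) = Mul(Rational(1, 3), -27) = -9)
r = 4
M = -412 (M = Add(2, Mul(-1, Mul(-9, -46))) = Add(2, Mul(-1, 414)) = Add(2, -414) = -412)
Pow(Add(M, Function('N')(r)), Rational(1, 2)) = Pow(Add(-412, Add(-5, Mul(2, 4))), Rational(1, 2)) = Pow(Add(-412, Add(-5, 8)), Rational(1, 2)) = Pow(Add(-412, 3), Rational(1, 2)) = Pow(-409, Rational(1, 2)) = Mul(I, Pow(409, Rational(1, 2)))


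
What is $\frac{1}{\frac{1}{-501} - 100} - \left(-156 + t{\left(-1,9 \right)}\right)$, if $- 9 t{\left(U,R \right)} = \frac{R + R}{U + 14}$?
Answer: $\frac{101698517}{651313} \approx 156.14$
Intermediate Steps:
$t{\left(U,R \right)} = - \frac{2 R}{9 \left(14 + U\right)}$ ($t{\left(U,R \right)} = - \frac{\left(R + R\right) \frac{1}{U + 14}}{9} = - \frac{2 R \frac{1}{14 + U}}{9} = - \frac{2 R}{9 \left(14 + U\right)}$)
$\frac{1}{\frac{1}{-501} - 100} - \left(-156 + t{\left(-1,9 \right)}\right) = \frac{1}{\frac{1}{-501} - 100} + \left(156 - \left(-2\right) 9 \frac{1}{126 + 9 \left(-1\right)}\right) = \frac{1}{- \frac{1}{501} - 100} + \left(156 - \left(-2\right) 9 \frac{1}{126 - 9}\right) = \frac{1}{- \frac{50101}{501}} + \left(156 - \left(-2\right) 9 \cdot \frac{1}{117}\right) = - \frac{501}{50101} + \left(156 - \left(-2\right) 9 \cdot \frac{1}{117}\right) = - \frac{501}{50101} + \left(156 - - \frac{2}{13}\right) = - \frac{501}{50101} + \left(156 + \frac{2}{13}\right) = - \frac{501}{50101} + \frac{2030}{13} = \frac{101698517}{651313}$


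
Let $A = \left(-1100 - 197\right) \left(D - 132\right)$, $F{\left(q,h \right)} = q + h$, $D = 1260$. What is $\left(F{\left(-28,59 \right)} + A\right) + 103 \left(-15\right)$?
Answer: $-1464530$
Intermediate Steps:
$F{\left(q,h \right)} = h + q$
$A = -1463016$ ($A = \left(-1100 - 197\right) \left(1260 - 132\right) = \left(-1297\right) 1128 = -1463016$)
$\left(F{\left(-28,59 \right)} + A\right) + 103 \left(-15\right) = \left(\left(59 - 28\right) - 1463016\right) + 103 \left(-15\right) = \left(31 - 1463016\right) - 1545 = -1462985 - 1545 = -1464530$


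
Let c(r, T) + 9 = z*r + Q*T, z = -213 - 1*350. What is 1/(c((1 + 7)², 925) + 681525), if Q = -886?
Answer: -1/174066 ≈ -5.7450e-6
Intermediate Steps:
z = -563 (z = -213 - 350 = -563)
c(r, T) = -9 - 886*T - 563*r (c(r, T) = -9 + (-563*r - 886*T) = -9 + (-886*T - 563*r) = -9 - 886*T - 563*r)
1/(c((1 + 7)², 925) + 681525) = 1/((-9 - 886*925 - 563*(1 + 7)²) + 681525) = 1/((-9 - 819550 - 563*8²) + 681525) = 1/((-9 - 819550 - 563*64) + 681525) = 1/((-9 - 819550 - 36032) + 681525) = 1/(-855591 + 681525) = 1/(-174066) = -1/174066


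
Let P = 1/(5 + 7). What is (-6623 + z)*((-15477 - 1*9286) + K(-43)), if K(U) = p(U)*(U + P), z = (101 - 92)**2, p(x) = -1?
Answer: 970312711/6 ≈ 1.6172e+8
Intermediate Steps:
P = 1/12 ≈ 0.083333
z = 81 (z = 9**2 = 81)
K(U) = -1/12 - U (K(U) = -(U + 1/12) = -(1/12 + U) = -1/12 - U)
(-6623 + z)*((-15477 - 1*9286) + K(-43)) = (-6623 + 81)*((-15477 - 1*9286) + (-1/12 - 1*(-43))) = -6542*((-15477 - 9286) + (-1/12 + 43)) = -6542*(-24763 + 515/12) = -6542*(-296641/12) = 970312711/6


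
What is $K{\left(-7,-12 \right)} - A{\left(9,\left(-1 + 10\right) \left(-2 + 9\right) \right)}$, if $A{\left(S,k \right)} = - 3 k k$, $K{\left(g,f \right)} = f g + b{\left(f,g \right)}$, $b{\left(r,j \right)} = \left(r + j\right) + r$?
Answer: $11960$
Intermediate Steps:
$b{\left(r,j \right)} = j + 2 r$ ($b{\left(r,j \right)} = \left(j + r\right) + r = j + 2 r$)
$K{\left(g,f \right)} = g + 2 f + f g$ ($K{\left(g,f \right)} = f g + \left(g + 2 f\right) = g + 2 f + f g$)
$A{\left(S,k \right)} = - 3 k^{2}$
$K{\left(-7,-12 \right)} - A{\left(9,\left(-1 + 10\right) \left(-2 + 9\right) \right)} = \left(-7 + 2 \left(-12\right) - -84\right) - - 3 \left(\left(-1 + 10\right) \left(-2 + 9\right)\right)^{2} = \left(-7 - 24 + 84\right) - - 3 \left(9 \cdot 7\right)^{2} = 53 - - 3 \cdot 63^{2} = 53 - \left(-3\right) 3969 = 53 - -11907 = 53 + 11907 = 11960$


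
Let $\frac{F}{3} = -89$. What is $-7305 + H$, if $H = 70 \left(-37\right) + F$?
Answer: $-10162$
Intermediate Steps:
$F = -267$ ($F = 3 \left(-89\right) = -267$)
$H = -2857$ ($H = 70 \left(-37\right) - 267 = -2590 - 267 = -2857$)
$-7305 + H = -7305 - 2857 = -10162$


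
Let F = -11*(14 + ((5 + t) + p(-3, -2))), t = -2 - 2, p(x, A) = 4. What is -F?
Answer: 209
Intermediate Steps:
t = -4
F = -209 (F = -11*(14 + ((5 - 4) + 4)) = -11*(14 + (1 + 4)) = -11*(14 + 5) = -11*19 = -209)
-F = -1*(-209) = 209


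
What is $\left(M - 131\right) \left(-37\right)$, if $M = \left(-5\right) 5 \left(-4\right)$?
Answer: $1147$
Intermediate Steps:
$M = 100$ ($M = \left(-25\right) \left(-4\right) = 100$)
$\left(M - 131\right) \left(-37\right) = \left(100 - 131\right) \left(-37\right) = \left(-31\right) \left(-37\right) = 1147$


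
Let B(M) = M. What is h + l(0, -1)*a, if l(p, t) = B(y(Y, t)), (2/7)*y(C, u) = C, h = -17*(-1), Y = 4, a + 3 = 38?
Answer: 507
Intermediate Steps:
a = 35 (a = -3 + 38 = 35)
h = 17
y(C, u) = 7*C/2
l(p, t) = 14 (l(p, t) = (7/2)*4 = 14)
h + l(0, -1)*a = 17 + 14*35 = 17 + 490 = 507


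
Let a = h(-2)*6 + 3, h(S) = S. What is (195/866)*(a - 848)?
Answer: -167115/866 ≈ -192.97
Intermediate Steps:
a = -9 (a = -2*6 + 3 = -12 + 3 = -9)
(195/866)*(a - 848) = (195/866)*(-9 - 848) = (195*(1/866))*(-857) = (195/866)*(-857) = -167115/866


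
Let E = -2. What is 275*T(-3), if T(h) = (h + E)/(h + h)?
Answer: 1375/6 ≈ 229.17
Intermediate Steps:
T(h) = (-2 + h)/(2*h) (T(h) = (h - 2)/(h + h) = (-2 + h)/((2*h)) = (-2 + h)*(1/(2*h)) = (-2 + h)/(2*h))
275*T(-3) = 275*((1/2)*(-2 - 3)/(-3)) = 275*((1/2)*(-1/3)*(-5)) = 275*(5/6) = 1375/6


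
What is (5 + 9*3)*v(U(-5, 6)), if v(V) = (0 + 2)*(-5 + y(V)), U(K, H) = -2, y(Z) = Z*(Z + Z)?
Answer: 192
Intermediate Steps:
y(Z) = 2*Z**2 (y(Z) = Z*(2*Z) = 2*Z**2)
v(V) = -10 + 4*V**2 (v(V) = (0 + 2)*(-5 + 2*V**2) = 2*(-5 + 2*V**2) = -10 + 4*V**2)
(5 + 9*3)*v(U(-5, 6)) = (5 + 9*3)*(-10 + 4*(-2)**2) = (5 + 27)*(-10 + 4*4) = 32*(-10 + 16) = 32*6 = 192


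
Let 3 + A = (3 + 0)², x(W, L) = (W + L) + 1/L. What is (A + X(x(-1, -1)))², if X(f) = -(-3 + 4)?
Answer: 25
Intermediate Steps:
x(W, L) = L + W + 1/L (x(W, L) = (L + W) + 1/L = L + W + 1/L)
X(f) = -1 (X(f) = -1*1 = -1)
A = 6 (A = -3 + (3 + 0)² = -3 + 3² = -3 + 9 = 6)
(A + X(x(-1, -1)))² = (6 - 1)² = 5² = 25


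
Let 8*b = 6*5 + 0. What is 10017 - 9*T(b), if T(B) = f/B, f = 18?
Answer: 49869/5 ≈ 9973.8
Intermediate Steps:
b = 15/4 (b = (6*5 + 0)/8 = (30 + 0)/8 = (⅛)*30 = 15/4 ≈ 3.7500)
T(B) = 18/B
10017 - 9*T(b) = 10017 - 9*18/(15/4) = 10017 - 9*18*(4/15) = 10017 - 9*24/5 = 10017 - 1*216/5 = 10017 - 216/5 = 49869/5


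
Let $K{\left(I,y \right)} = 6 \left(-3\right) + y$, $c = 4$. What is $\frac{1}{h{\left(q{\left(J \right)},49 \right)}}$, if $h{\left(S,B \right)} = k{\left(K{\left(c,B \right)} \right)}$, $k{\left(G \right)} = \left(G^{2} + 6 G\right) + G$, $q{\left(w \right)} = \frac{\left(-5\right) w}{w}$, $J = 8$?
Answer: $\frac{1}{1178} \approx 0.0008489$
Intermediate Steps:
$K{\left(I,y \right)} = -18 + y$
$q{\left(w \right)} = -5$
$k{\left(G \right)} = G^{2} + 7 G$
$h{\left(S,B \right)} = \left(-18 + B\right) \left(-11 + B\right)$ ($h{\left(S,B \right)} = \left(-18 + B\right) \left(7 + \left(-18 + B\right)\right) = \left(-18 + B\right) \left(-11 + B\right)$)
$\frac{1}{h{\left(q{\left(J \right)},49 \right)}} = \frac{1}{\left(-18 + 49\right) \left(-11 + 49\right)} = \frac{1}{31 \cdot 38} = \frac{1}{1178}$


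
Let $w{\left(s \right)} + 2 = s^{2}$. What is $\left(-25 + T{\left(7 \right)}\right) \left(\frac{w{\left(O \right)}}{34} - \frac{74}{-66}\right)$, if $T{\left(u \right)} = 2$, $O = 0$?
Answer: $- \frac{13708}{561} \approx -24.435$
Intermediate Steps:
$w{\left(s \right)} = -2 + s^{2}$
$\left(-25 + T{\left(7 \right)}\right) \left(\frac{w{\left(O \right)}}{34} - \frac{74}{-66}\right) = \left(-25 + 2\right) \left(\frac{-2 + 0^{2}}{34} - \frac{74}{-66}\right) = - 23 \left(\left(-2 + 0\right) \frac{1}{34} - - \frac{37}{33}\right) = - 23 \left(\left(-2\right) \frac{1}{34} + \frac{37}{33}\right) = - 23 \left(- \frac{1}{17} + \frac{37}{33}\right) = \left(-23\right) \frac{596}{561} = - \frac{13708}{561}$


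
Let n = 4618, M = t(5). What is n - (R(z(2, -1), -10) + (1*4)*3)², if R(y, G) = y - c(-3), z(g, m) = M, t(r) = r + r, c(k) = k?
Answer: 3993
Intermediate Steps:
t(r) = 2*r
M = 10 (M = 2*5 = 10)
z(g, m) = 10
R(y, G) = 3 + y (R(y, G) = y - 1*(-3) = y + 3 = 3 + y)
n - (R(z(2, -1), -10) + (1*4)*3)² = 4618 - ((3 + 10) + (1*4)*3)² = 4618 - (13 + 4*3)² = 4618 - (13 + 12)² = 4618 - 1*25² = 4618 - 1*625 = 4618 - 625 = 3993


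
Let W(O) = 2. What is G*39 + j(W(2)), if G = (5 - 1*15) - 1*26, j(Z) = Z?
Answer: -1402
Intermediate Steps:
G = -36 (G = (5 - 15) - 26 = -10 - 26 = -36)
G*39 + j(W(2)) = -36*39 + 2 = -1404 + 2 = -1402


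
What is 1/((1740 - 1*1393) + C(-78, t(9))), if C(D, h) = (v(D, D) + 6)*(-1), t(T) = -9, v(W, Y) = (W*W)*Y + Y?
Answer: 1/474971 ≈ 2.1054e-6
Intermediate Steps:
v(W, Y) = Y + Y*W² (v(W, Y) = W²*Y + Y = Y*W² + Y = Y + Y*W²)
C(D, h) = -6 - D*(1 + D²) (C(D, h) = (D*(1 + D²) + 6)*(-1) = (6 + D*(1 + D²))*(-1) = -6 - D*(1 + D²))
1/((1740 - 1*1393) + C(-78, t(9))) = 1/((1740 - 1*1393) + (-6 - 1*(-78) - 1*(-78)³)) = 1/((1740 - 1393) + (-6 + 78 - 1*(-474552))) = 1/(347 + (-6 + 78 + 474552)) = 1/(347 + 474624) = 1/474971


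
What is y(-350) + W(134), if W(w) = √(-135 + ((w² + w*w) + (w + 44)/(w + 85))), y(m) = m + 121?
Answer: -229 + √1715939679/219 ≈ -39.850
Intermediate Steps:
y(m) = 121 + m
W(w) = √(-135 + 2*w² + (44 + w)/(85 + w)) (W(w) = √(-135 + ((w² + w²) + (44 + w)/(85 + w))) = √(-135 + (2*w² + (44 + w)/(85 + w))) = √(-135 + 2*w² + (44 + w)/(85 + w)))
y(-350) + W(134) = (121 - 350) + √((44 + 134 + (-135 + 2*134²)*(85 + 134))/(85 + 134)) = -229 + √((44 + 134 + (-135 + 2*17956)*219)/219) = -229 + √((44 + 134 + (-135 + 35912)*219)/219) = -229 + √((44 + 134 + 35777*219)/219) = -229 + √((44 + 134 + 7835163)/219) = -229 + √((1/219)*7835341) = -229 + √(7835341/219) = -229 + √1715939679/219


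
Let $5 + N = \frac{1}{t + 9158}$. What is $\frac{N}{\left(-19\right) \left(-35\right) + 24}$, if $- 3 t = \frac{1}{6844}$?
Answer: $- \frac{940139743}{129554085895} \approx -0.0072567$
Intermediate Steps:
$t = - \frac{1}{20532}$ ($t = - \frac{1}{3 \cdot 6844} = \left(- \frac{1}{3}\right) \frac{1}{6844} = - \frac{1}{20532} \approx -4.8704 \cdot 10^{-5}$)
$N = - \frac{940139743}{188032055}$ ($N = -5 + \frac{1}{- \frac{1}{20532} + 9158} = -5 + \frac{1}{\frac{188032055}{20532}} = -5 + \frac{20532}{188032055} = - \frac{940139743}{188032055} \approx -4.9999$)
$\frac{N}{\left(-19\right) \left(-35\right) + 24} = - \frac{940139743}{188032055 \left(\left(-19\right) \left(-35\right) + 24\right)} = - \frac{940139743}{188032055 \left(665 + 24\right)} = - \frac{940139743}{188032055 \cdot 689} = \left(- \frac{940139743}{188032055}\right) \frac{1}{689} = - \frac{940139743}{129554085895}$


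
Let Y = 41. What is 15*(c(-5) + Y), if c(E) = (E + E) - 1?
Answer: 450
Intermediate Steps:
c(E) = -1 + 2*E (c(E) = 2*E - 1 = -1 + 2*E)
15*(c(-5) + Y) = 15*((-1 + 2*(-5)) + 41) = 15*((-1 - 10) + 41) = 15*(-11 + 41) = 15*30 = 450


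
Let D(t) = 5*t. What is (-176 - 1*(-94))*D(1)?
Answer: -410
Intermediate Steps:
(-176 - 1*(-94))*D(1) = (-176 - 1*(-94))*(5*1) = (-176 + 94)*5 = -82*5 = -410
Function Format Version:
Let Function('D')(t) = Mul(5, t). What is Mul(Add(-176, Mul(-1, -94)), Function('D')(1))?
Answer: -410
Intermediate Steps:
Mul(Add(-176, Mul(-1, -94)), Function('D')(1)) = Mul(Add(-176, Mul(-1, -94)), Mul(5, 1)) = Mul(Add(-176, 94), 5) = Mul(-82, 5) = -410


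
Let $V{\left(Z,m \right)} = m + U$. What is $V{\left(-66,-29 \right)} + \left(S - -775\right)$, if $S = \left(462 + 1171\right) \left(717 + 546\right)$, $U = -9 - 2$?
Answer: $2063214$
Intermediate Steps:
$U = -11$ ($U = -9 - 2 = -11$)
$V{\left(Z,m \right)} = -11 + m$ ($V{\left(Z,m \right)} = m - 11 = -11 + m$)
$S = 2062479$ ($S = 1633 \cdot 1263 = 2062479$)
$V{\left(-66,-29 \right)} + \left(S - -775\right) = \left(-11 - 29\right) + \left(2062479 - -775\right) = -40 + \left(2062479 + 775\right) = -40 + 2063254 = 2063214$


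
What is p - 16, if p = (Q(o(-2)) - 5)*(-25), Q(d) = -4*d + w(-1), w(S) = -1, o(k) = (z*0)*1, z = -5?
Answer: 134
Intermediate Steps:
o(k) = 0 (o(k) = -5*0*1 = 0*1 = 0)
Q(d) = -1 - 4*d (Q(d) = -4*d - 1 = -1 - 4*d)
p = 150 (p = ((-1 - 4*0) - 5)*(-25) = ((-1 + 0) - 5)*(-25) = (-1 - 5)*(-25) = -6*(-25) = 150)
p - 16 = 150 - 16 = 134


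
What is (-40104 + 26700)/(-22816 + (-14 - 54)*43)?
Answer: 1117/2145 ≈ 0.52075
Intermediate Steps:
(-40104 + 26700)/(-22816 + (-14 - 54)*43) = -13404/(-22816 - 68*43) = -13404/(-22816 - 2924) = -13404/(-25740) = -13404*(-1/25740) = 1117/2145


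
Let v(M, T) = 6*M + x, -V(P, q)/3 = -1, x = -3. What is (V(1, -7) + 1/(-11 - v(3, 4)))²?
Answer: 5929/676 ≈ 8.7707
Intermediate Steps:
V(P, q) = 3 (V(P, q) = -3*(-1) = 3)
v(M, T) = -3 + 6*M (v(M, T) = 6*M - 3 = -3 + 6*M)
(V(1, -7) + 1/(-11 - v(3, 4)))² = (3 + 1/(-11 - (-3 + 6*3)))² = (3 + 1/(-11 - (-3 + 18)))² = (3 + 1/(-11 - 1*15))² = (3 + 1/(-11 - 15))² = (3 + 1/(-26))² = (3 - 1/26)² = (77/26)² = 5929/676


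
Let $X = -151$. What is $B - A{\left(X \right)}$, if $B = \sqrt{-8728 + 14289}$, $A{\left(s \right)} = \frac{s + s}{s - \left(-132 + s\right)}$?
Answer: $\frac{151}{66} + \sqrt{5561} \approx 76.86$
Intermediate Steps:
$A{\left(s \right)} = \frac{s}{66}$ ($A{\left(s \right)} = \frac{2 s}{132} = 2 s \frac{1}{132} = \frac{s}{66}$)
$B = \sqrt{5561} \approx 74.572$
$B - A{\left(X \right)} = \sqrt{5561} - \frac{1}{66} \left(-151\right) = \sqrt{5561} - - \frac{151}{66} = \sqrt{5561} + \frac{151}{66} = \frac{151}{66} + \sqrt{5561}$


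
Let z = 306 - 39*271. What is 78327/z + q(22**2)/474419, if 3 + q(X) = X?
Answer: -1125905470/147544309 ≈ -7.6310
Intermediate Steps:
q(X) = -3 + X
z = -10263 (z = 306 - 10569 = -10263)
78327/z + q(22**2)/474419 = 78327/(-10263) + (-3 + 22**2)/474419 = 78327*(-1/10263) + (-3 + 484)*(1/474419) = -26109/3421 + 481*(1/474419) = -26109/3421 + 481/474419 = -1125905470/147544309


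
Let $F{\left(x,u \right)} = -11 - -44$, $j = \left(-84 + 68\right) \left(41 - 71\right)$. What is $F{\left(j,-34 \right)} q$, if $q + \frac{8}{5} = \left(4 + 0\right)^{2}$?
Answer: $\frac{2376}{5} \approx 475.2$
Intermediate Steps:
$j = 480$ ($j = \left(-16\right) \left(-30\right) = 480$)
$F{\left(x,u \right)} = 33$ ($F{\left(x,u \right)} = -11 + 44 = 33$)
$q = \frac{72}{5}$ ($q = - \frac{8}{5} + \left(4 + 0\right)^{2} = - \frac{8}{5} + 4^{2} = - \frac{8}{5} + 16 = \frac{72}{5} \approx 14.4$)
$F{\left(j,-34 \right)} q = 33 \cdot \frac{72}{5} = \frac{2376}{5}$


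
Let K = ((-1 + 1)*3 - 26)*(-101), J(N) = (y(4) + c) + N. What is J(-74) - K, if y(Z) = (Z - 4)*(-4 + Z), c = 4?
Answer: -2696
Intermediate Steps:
y(Z) = (-4 + Z)² (y(Z) = (-4 + Z)*(-4 + Z) = (-4 + Z)²)
J(N) = 4 + N (J(N) = ((-4 + 4)² + 4) + N = (0² + 4) + N = (0 + 4) + N = 4 + N)
K = 2626 (K = (0*3 - 26)*(-101) = (0 - 26)*(-101) = -26*(-101) = 2626)
J(-74) - K = (4 - 74) - 1*2626 = -70 - 2626 = -2696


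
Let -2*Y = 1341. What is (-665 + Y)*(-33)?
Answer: 88143/2 ≈ 44072.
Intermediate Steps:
Y = -1341/2 (Y = -½*1341 = -1341/2 ≈ -670.50)
(-665 + Y)*(-33) = (-665 - 1341/2)*(-33) = -2671/2*(-33) = 88143/2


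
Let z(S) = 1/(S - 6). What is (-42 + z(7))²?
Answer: 1681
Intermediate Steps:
z(S) = 1/(-6 + S)
(-42 + z(7))² = (-42 + 1/(-6 + 7))² = (-42 + 1/1)² = (-42 + 1)² = (-41)² = 1681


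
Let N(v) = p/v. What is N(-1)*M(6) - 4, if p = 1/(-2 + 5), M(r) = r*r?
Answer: -16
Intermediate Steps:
M(r) = r²
p = ⅓ (p = 1/3 = ⅓ ≈ 0.33333)
N(v) = 1/(3*v)
N(-1)*M(6) - 4 = ((⅓)/(-1))*6² - 4 = ((⅓)*(-1))*36 - 4 = -⅓*36 - 4 = -12 - 4 = -16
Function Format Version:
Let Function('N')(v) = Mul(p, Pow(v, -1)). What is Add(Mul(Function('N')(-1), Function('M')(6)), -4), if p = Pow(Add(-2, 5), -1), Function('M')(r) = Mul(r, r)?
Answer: -16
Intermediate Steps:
Function('M')(r) = Pow(r, 2)
p = Rational(1, 3) (p = Pow(3, -1) = Rational(1, 3) ≈ 0.33333)
Function('N')(v) = Mul(Rational(1, 3), Pow(v, -1))
Add(Mul(Function('N')(-1), Function('M')(6)), -4) = Add(Mul(Mul(Rational(1, 3), Pow(-1, -1)), Pow(6, 2)), -4) = Add(Mul(Mul(Rational(1, 3), -1), 36), -4) = Add(Mul(Rational(-1, 3), 36), -4) = Add(-12, -4) = -16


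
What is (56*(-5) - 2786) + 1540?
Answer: -1526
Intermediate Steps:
(56*(-5) - 2786) + 1540 = (-280 - 2786) + 1540 = -3066 + 1540 = -1526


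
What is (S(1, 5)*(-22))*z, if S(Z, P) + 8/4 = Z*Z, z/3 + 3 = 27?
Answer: 1584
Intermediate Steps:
z = 72 (z = -9 + 3*27 = -9 + 81 = 72)
S(Z, P) = -2 + Z² (S(Z, P) = -2 + Z*Z = -2 + Z²)
(S(1, 5)*(-22))*z = ((-2 + 1²)*(-22))*72 = ((-2 + 1)*(-22))*72 = -1*(-22)*72 = 22*72 = 1584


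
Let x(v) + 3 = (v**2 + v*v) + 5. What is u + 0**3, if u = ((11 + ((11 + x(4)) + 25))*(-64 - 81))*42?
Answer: -493290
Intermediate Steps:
x(v) = 2 + 2*v**2 (x(v) = -3 + ((v**2 + v*v) + 5) = -3 + ((v**2 + v**2) + 5) = -3 + (2*v**2 + 5) = -3 + (5 + 2*v**2) = 2 + 2*v**2)
u = -493290 (u = ((11 + ((11 + (2 + 2*4**2)) + 25))*(-64 - 81))*42 = ((11 + ((11 + (2 + 2*16)) + 25))*(-145))*42 = ((11 + ((11 + (2 + 32)) + 25))*(-145))*42 = ((11 + ((11 + 34) + 25))*(-145))*42 = ((11 + (45 + 25))*(-145))*42 = ((11 + 70)*(-145))*42 = (81*(-145))*42 = -11745*42 = -493290)
u + 0**3 = -493290 + 0**3 = -493290 + 0 = -493290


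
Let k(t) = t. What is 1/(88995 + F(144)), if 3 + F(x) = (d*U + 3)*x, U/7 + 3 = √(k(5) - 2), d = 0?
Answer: 1/89424 ≈ 1.1183e-5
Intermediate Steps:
U = -21 + 7*√3 (U = -21 + 7*√(5 - 2) = -21 + 7*√3 ≈ -8.8756)
F(x) = -3 + 3*x (F(x) = -3 + (0*(-21 + 7*√3) + 3)*x = -3 + (0 + 3)*x = -3 + 3*x)
1/(88995 + F(144)) = 1/(88995 + (-3 + 3*144)) = 1/(88995 + (-3 + 432)) = 1/(88995 + 429) = 1/89424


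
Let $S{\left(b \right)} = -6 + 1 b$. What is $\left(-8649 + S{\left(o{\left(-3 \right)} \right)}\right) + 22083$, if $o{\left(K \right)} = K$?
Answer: $13425$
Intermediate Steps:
$S{\left(b \right)} = -6 + b$
$\left(-8649 + S{\left(o{\left(-3 \right)} \right)}\right) + 22083 = \left(-8649 - 9\right) + 22083 = -8658 + 22083 = 13425$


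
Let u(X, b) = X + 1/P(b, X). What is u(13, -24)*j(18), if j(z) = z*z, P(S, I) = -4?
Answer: 4131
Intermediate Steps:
j(z) = z²
u(X, b) = -¼ + X (u(X, b) = X + 1/(-4) = X - ¼ = -¼ + X)
u(13, -24)*j(18) = (-¼ + 13)*18² = (51/4)*324 = 4131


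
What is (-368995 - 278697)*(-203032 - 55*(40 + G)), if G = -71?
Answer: 130397887284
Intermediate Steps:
(-368995 - 278697)*(-203032 - 55*(40 + G)) = (-368995 - 278697)*(-203032 - 55*(40 - 71)) = -647692*(-203032 - 55*(-31)) = -647692*(-203032 + 1705) = -647692*(-201327) = 130397887284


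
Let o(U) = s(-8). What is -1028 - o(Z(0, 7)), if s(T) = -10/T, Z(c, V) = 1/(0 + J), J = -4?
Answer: -4117/4 ≈ -1029.3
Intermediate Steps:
Z(c, V) = -¼ (Z(c, V) = 1/(0 - 4) = 1/(-4) = -¼)
o(U) = 5/4 (o(U) = -10/(-8) = -10*(-⅛) = 5/4)
-1028 - o(Z(0, 7)) = -1028 - 1*5/4 = -1028 - 5/4 = -4117/4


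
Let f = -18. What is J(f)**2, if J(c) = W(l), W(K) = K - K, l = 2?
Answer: 0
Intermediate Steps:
W(K) = 0
J(c) = 0
J(f)**2 = 0**2 = 0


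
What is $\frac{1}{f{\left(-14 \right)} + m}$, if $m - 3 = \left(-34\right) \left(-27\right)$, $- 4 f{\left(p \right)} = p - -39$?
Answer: $\frac{4}{3659} \approx 0.0010932$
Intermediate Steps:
$f{\left(p \right)} = - \frac{39}{4} - \frac{p}{4}$ ($f{\left(p \right)} = - \frac{p - -39}{4} = - \frac{p + 39}{4} = - \frac{39 + p}{4} = - \frac{39}{4} - \frac{p}{4}$)
$m = 921$ ($m = 3 - -918 = 3 + 918 = 921$)
$\frac{1}{f{\left(-14 \right)} + m} = \frac{1}{\left(- \frac{39}{4} - - \frac{7}{2}\right) + 921} = \frac{1}{\left(- \frac{39}{4} + \frac{7}{2}\right) + 921} = \frac{1}{- \frac{25}{4} + 921} = \frac{1}{\frac{3659}{4}} = \frac{4}{3659}$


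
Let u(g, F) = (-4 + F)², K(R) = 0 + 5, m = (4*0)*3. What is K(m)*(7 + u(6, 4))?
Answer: 35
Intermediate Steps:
m = 0 (m = 0*3 = 0)
K(R) = 5
K(m)*(7 + u(6, 4)) = 5*(7 + (-4 + 4)²) = 5*(7 + 0²) = 5*(7 + 0) = 5*7 = 35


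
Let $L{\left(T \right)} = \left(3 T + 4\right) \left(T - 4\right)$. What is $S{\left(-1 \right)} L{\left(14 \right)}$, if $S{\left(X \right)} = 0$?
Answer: $0$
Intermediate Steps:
$L{\left(T \right)} = \left(-4 + T\right) \left(4 + 3 T\right)$ ($L{\left(T \right)} = \left(4 + 3 T\right) \left(-4 + T\right) = \left(-4 + T\right) \left(4 + 3 T\right)$)
$S{\left(-1 \right)} L{\left(14 \right)} = 0 \left(-16 - 112 + 3 \cdot 14^{2}\right) = 0 \left(-16 - 112 + 3 \cdot 196\right) = 0 \left(-16 - 112 + 588\right) = 0 \cdot 460 = 0$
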